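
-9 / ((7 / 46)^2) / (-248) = 4761 / 3038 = 1.57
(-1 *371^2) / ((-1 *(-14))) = -19663 / 2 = -9831.50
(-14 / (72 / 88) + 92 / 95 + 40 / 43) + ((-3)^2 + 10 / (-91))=-21152141 / 3345615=-6.32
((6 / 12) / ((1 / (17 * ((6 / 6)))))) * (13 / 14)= 221 / 28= 7.89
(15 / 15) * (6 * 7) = 42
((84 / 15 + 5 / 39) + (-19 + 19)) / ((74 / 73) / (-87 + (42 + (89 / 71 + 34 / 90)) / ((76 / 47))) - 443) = -594166680143 / 45952592290215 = -0.01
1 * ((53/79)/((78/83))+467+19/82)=59111356/126321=467.95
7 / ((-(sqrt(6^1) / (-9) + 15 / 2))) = -5670 / 6067 - 84*sqrt(6) / 6067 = -0.97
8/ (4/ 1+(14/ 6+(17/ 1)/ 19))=114/ 103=1.11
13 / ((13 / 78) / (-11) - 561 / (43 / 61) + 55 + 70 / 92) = -424281 / 24154366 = -0.02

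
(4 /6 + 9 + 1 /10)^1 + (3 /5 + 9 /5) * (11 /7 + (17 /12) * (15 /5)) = 997 /42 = 23.74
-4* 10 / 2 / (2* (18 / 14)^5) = -168070 / 59049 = -2.85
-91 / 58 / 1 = -91 / 58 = -1.57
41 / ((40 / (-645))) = -5289 / 8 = -661.12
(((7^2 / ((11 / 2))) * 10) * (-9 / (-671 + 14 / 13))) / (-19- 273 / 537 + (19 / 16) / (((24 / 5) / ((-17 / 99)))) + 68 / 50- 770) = -591095232000 / 389258307463747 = -0.00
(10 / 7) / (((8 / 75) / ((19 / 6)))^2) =1128125 / 896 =1259.07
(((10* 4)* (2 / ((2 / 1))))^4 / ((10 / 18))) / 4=1152000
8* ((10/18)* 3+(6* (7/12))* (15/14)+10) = 370/3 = 123.33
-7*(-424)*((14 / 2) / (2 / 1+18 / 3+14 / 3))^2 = 327222 / 361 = 906.43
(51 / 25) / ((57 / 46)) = 782 / 475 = 1.65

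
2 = 2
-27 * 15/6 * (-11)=1485/2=742.50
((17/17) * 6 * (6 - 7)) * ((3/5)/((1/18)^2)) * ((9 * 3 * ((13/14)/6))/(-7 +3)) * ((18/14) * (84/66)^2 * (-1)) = -1535274/605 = -2537.64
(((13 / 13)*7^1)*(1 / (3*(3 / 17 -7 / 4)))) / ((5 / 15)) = -476 / 107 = -4.45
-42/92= -21/46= -0.46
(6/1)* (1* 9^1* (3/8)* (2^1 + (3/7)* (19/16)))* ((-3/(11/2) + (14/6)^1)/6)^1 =149211/9856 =15.14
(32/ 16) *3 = 6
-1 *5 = -5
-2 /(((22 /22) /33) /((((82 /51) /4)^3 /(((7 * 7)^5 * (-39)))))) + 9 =17536252152144463 /1948472461265148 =9.00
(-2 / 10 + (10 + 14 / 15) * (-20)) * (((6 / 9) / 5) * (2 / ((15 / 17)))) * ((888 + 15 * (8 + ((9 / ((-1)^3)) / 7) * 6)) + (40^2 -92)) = -535849384 / 3375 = -158770.19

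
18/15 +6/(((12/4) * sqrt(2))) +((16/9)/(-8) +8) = sqrt(2) +404/45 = 10.39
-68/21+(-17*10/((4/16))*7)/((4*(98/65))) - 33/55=-83278/105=-793.12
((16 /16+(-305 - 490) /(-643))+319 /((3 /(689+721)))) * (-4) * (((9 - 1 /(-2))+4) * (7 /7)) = -5205947112 /643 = -8096340.77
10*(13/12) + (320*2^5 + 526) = 10776.83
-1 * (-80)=80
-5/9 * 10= -50/9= -5.56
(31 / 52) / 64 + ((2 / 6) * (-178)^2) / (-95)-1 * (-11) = -95002237 / 948480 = -100.16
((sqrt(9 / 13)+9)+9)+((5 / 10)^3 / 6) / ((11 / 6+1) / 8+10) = 18.83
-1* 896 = -896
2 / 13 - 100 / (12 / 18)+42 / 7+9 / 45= -9337 / 65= -143.65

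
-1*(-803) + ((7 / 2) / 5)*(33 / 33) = 8037 / 10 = 803.70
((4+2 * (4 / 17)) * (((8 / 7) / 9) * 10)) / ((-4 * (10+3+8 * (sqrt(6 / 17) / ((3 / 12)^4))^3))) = 5710640 / 245139934916978529561- 408021893120 * sqrt(102) / 81713311638992843187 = -0.00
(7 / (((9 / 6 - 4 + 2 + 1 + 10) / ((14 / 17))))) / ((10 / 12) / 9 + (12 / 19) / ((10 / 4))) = 6840 / 4301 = 1.59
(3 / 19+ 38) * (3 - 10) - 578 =-16057 / 19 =-845.11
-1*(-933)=933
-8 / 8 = -1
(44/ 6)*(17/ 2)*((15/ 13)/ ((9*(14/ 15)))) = 4675/ 546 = 8.56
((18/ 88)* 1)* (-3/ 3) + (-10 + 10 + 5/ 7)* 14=431/ 44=9.80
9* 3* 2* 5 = 270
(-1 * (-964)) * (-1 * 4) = -3856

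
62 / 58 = 31 / 29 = 1.07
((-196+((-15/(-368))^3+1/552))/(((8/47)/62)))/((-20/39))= 555033915972263/3986882560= 139215.02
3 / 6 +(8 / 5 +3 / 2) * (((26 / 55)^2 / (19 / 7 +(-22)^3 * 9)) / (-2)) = 10145998971 / 20291851250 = 0.50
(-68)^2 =4624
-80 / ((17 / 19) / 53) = -80560 / 17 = -4738.82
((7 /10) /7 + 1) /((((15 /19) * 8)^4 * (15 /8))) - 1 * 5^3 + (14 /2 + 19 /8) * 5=-303748566469 /3888000000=-78.12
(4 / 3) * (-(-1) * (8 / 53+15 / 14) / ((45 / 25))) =9070 / 10017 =0.91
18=18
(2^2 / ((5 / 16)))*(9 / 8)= 72 / 5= 14.40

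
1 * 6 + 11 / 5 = 41 / 5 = 8.20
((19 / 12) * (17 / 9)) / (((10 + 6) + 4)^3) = 323 / 864000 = 0.00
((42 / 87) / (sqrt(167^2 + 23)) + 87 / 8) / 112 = sqrt(6978) / 3237792 + 87 / 896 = 0.10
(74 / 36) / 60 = 37 / 1080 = 0.03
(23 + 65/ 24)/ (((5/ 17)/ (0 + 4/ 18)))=10489/ 540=19.42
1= 1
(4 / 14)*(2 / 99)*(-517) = -188 / 63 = -2.98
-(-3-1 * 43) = 46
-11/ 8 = -1.38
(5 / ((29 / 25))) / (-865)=-25 / 5017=-0.00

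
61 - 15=46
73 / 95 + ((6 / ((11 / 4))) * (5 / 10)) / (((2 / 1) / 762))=435143 / 1045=416.40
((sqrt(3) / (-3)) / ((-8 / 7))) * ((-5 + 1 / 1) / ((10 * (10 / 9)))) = -21 * sqrt(3) / 200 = -0.18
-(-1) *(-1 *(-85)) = 85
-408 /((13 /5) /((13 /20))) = -102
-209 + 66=-143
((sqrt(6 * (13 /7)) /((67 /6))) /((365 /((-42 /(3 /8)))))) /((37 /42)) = -4032 * sqrt(546) /904835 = -0.10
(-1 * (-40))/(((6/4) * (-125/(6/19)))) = -32/475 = -0.07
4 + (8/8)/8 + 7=89/8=11.12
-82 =-82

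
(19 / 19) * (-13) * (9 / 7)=-117 / 7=-16.71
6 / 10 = 3 / 5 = 0.60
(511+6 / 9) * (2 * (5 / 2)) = 7675 / 3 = 2558.33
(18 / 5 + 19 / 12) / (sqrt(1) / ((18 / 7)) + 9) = 933 / 1690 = 0.55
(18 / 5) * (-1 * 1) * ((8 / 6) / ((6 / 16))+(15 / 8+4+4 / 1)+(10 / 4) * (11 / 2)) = -1957 / 20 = -97.85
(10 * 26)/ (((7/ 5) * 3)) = 1300/ 21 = 61.90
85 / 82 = 1.04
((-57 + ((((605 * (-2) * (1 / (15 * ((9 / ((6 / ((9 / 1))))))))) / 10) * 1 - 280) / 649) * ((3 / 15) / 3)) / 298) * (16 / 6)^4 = -460484847616 / 47584144575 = -9.68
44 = 44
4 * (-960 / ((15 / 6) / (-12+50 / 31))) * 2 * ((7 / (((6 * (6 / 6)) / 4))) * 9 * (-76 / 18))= -175415296 / 31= -5658557.94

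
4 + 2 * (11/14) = 39/7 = 5.57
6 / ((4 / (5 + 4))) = 27 / 2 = 13.50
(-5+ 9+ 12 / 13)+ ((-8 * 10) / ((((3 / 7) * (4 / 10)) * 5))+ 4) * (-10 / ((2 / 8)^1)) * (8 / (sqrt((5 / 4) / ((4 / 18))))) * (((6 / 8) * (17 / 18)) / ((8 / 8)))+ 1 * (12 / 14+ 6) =1072 / 91+ 72896 * sqrt(10) / 27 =8549.46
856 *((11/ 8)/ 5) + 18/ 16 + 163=15981/ 40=399.52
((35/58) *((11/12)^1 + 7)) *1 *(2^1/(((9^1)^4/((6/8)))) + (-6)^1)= -87257975/3044304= -28.66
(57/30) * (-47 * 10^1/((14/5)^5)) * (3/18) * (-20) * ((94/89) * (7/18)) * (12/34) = 655796875/261555336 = 2.51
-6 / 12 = -1 / 2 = -0.50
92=92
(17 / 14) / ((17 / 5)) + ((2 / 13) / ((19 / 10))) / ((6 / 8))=4825 / 10374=0.47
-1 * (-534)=534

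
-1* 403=-403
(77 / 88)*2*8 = 14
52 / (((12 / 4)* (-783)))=-52 / 2349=-0.02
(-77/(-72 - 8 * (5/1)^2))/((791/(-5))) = -55/30736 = -0.00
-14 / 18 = -7 / 9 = -0.78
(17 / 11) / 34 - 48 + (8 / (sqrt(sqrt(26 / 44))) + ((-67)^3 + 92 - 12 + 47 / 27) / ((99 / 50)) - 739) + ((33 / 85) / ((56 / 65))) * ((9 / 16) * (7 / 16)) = -14205726437819 / 93063168 + 8 * 13^(3 / 4) * 22^(1 / 4) / 13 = -152636.94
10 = 10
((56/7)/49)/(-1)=-8/49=-0.16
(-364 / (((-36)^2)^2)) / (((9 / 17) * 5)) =-1547 / 18895680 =-0.00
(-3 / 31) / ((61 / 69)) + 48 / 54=13265 / 17019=0.78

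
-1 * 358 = -358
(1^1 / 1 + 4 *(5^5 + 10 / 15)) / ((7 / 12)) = 150044 / 7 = 21434.86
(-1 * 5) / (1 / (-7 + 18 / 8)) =95 / 4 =23.75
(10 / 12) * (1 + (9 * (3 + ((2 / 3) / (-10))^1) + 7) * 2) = 113 / 2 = 56.50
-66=-66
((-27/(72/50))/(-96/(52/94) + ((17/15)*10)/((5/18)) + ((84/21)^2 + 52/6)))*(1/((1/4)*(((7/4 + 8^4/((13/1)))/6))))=91260/6943883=0.01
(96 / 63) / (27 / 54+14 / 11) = 704 / 819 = 0.86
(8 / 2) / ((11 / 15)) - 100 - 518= -6738 / 11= -612.55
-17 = -17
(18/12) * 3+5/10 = 5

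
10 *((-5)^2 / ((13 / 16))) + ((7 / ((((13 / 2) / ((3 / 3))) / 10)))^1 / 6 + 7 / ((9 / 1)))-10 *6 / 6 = 35131 / 117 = 300.26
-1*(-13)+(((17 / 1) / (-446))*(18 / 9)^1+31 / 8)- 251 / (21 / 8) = -2952923 / 37464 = -78.82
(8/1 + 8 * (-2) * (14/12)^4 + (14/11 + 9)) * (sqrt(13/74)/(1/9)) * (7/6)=-35455 * sqrt(962)/21978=-50.04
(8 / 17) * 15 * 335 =40200 / 17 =2364.71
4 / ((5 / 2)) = 8 / 5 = 1.60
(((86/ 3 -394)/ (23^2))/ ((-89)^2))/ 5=-1096/ 62853135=-0.00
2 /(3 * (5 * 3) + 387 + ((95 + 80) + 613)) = 1 /610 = 0.00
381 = 381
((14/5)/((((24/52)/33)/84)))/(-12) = -7007/5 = -1401.40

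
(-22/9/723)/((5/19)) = -0.01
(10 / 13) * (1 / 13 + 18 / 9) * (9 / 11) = 2430 / 1859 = 1.31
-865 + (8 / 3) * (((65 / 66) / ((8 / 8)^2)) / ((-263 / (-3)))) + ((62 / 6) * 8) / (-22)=-2513229 / 2893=-868.73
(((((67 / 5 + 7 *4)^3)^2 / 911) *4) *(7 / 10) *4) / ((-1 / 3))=-13216953268856232 / 71171875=-185704722.11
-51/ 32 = -1.59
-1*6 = -6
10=10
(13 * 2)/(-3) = -26/3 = -8.67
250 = 250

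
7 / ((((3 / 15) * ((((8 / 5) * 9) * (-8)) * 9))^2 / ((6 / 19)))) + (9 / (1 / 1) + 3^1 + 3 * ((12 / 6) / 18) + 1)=1134678295 / 85100544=13.33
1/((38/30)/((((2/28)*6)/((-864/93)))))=-155/4256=-0.04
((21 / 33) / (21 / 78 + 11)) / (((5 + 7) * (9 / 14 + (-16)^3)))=-637 / 554372115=-0.00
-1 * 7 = -7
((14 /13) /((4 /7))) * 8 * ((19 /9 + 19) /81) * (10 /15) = 74480 /28431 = 2.62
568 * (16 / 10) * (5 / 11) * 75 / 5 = 68160 / 11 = 6196.36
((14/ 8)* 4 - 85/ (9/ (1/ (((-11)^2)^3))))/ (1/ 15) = 558041290/ 5314683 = 105.00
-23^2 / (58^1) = -529 / 58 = -9.12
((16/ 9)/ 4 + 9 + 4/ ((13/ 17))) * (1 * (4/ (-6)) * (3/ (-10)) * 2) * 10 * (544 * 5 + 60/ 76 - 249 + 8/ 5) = 179309744/ 1235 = 145190.08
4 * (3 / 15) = 4 / 5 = 0.80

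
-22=-22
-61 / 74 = -0.82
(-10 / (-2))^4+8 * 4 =657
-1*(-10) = 10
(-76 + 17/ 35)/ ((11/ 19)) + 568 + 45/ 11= 15458/ 35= 441.66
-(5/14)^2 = -25/196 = -0.13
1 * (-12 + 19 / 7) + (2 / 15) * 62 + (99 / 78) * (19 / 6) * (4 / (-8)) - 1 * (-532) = 528.97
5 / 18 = 0.28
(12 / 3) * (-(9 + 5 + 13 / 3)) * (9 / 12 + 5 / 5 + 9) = -2365 / 3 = -788.33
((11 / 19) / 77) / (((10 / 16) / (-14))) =-16 / 95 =-0.17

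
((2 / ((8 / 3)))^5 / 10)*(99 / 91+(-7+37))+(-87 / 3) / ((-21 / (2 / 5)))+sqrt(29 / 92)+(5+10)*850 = sqrt(667) / 46+5092355219 / 399360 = 12751.85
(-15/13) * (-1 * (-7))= -105/13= -8.08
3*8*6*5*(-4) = -2880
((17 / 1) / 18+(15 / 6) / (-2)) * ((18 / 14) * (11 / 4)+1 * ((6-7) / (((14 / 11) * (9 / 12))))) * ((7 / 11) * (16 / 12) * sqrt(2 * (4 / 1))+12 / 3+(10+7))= -2299 / 144-209 * sqrt(2) / 162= -17.79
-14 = -14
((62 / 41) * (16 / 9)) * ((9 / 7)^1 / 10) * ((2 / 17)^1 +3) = 26288 / 24395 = 1.08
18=18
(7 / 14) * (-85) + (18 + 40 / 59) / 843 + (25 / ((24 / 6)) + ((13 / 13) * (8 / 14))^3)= -2459425079 / 68239164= -36.04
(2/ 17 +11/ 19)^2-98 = -10173617/ 104329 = -97.51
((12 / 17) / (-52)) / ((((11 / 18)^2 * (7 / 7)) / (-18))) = 17496 / 26741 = 0.65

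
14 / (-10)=-7 / 5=-1.40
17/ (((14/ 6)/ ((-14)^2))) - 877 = 551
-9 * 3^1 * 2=-54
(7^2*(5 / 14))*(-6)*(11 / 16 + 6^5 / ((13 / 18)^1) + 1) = -235183095 / 208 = -1130687.96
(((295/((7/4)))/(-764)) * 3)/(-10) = 177/2674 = 0.07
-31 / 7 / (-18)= 31 / 126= 0.25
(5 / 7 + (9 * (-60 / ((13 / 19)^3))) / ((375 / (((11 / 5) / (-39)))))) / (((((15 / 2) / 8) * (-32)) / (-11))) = 266071751 / 749726250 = 0.35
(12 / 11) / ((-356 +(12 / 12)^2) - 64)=-12 / 4609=-0.00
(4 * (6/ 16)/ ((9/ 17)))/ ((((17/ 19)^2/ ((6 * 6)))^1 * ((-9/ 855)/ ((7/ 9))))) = -480130/ 51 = -9414.31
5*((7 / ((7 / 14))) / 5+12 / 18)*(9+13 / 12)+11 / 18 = 3157 / 18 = 175.39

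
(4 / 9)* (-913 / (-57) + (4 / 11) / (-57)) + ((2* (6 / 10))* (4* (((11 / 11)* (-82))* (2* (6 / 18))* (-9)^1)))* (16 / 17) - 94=1024446394 / 479655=2135.80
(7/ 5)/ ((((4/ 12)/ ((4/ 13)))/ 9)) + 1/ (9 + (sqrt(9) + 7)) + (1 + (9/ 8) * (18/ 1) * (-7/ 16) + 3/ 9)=4.16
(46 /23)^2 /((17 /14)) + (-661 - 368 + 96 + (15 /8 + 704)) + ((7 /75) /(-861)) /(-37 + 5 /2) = -19376457253 /86567400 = -223.83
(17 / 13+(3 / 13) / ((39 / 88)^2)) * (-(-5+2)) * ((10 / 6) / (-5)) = -16363 / 6591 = -2.48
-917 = -917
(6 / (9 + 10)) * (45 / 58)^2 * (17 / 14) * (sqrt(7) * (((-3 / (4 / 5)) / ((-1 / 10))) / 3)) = 2581875 * sqrt(7) / 894824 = 7.63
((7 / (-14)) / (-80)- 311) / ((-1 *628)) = 49759 / 100480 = 0.50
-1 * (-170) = 170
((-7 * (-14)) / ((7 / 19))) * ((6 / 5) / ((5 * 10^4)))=399 / 62500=0.01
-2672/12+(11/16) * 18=-210.29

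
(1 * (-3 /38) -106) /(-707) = 4031 /26866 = 0.15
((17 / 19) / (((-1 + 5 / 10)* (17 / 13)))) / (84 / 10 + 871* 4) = -65 / 165889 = -0.00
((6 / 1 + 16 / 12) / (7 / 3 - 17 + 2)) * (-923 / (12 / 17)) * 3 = 172601 / 76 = 2271.07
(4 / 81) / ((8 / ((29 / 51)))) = 29 / 8262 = 0.00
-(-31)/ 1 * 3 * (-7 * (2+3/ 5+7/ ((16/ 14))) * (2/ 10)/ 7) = -32457/ 200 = -162.28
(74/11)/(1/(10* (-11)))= -740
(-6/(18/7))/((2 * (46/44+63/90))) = -385/576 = -0.67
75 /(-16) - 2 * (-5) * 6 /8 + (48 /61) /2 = 3129 /976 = 3.21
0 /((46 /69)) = 0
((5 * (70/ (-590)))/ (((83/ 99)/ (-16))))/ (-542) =-27720/ 1327087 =-0.02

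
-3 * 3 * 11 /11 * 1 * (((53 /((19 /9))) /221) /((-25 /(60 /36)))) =1431 /20995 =0.07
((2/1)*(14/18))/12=7/54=0.13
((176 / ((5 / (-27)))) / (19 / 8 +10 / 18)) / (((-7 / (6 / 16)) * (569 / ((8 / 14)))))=513216 / 29414455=0.02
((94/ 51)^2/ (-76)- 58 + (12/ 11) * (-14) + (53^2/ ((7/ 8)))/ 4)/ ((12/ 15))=13875016355/ 15221052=911.57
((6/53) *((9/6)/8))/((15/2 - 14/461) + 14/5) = 6915/3345572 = 0.00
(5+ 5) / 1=10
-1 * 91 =-91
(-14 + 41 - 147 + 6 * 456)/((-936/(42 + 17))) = -164.90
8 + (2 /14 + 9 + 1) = 127 /7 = 18.14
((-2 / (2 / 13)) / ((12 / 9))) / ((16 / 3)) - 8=-629 / 64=-9.83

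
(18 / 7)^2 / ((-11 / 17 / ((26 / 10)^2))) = -930852 / 13475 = -69.08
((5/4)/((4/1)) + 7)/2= 117/32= 3.66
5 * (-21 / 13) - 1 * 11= -248 / 13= -19.08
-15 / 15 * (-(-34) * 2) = -68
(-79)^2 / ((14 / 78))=243399 / 7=34771.29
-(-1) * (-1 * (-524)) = 524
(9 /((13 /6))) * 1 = 54 /13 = 4.15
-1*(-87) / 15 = 29 / 5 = 5.80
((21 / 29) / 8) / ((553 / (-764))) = -0.13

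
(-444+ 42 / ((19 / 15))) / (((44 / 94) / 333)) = -61085853 / 209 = -292276.81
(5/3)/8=5/24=0.21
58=58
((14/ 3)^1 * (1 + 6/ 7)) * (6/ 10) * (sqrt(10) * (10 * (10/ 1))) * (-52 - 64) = -60320 * sqrt(10) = -190748.59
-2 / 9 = -0.22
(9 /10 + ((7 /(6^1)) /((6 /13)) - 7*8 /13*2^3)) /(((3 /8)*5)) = -145238 /8775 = -16.55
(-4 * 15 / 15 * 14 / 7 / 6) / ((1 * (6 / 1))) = -2 / 9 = -0.22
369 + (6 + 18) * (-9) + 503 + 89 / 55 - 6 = 35839 / 55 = 651.62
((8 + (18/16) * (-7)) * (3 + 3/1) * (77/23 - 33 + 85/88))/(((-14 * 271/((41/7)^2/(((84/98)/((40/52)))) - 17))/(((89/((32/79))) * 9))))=3457273539879/22361411072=154.61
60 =60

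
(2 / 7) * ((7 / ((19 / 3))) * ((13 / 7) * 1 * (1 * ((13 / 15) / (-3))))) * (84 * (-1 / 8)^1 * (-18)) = -3042 / 95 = -32.02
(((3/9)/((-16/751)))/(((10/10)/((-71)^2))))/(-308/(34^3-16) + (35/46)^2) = -3278392789643/23738036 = -138107.16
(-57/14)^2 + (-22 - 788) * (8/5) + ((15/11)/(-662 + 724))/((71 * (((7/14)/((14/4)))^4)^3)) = 20340620865633/4745356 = 4286426.74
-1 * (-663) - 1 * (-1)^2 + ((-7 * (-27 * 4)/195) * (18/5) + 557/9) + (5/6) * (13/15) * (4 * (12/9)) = 6508397/8775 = 741.70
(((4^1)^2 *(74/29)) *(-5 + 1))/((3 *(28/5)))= -5920/609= -9.72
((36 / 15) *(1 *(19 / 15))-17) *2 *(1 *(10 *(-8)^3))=714752 / 5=142950.40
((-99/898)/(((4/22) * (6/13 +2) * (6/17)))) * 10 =-401115/57472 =-6.98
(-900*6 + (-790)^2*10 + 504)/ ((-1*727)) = -6236104/ 727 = -8577.86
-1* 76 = -76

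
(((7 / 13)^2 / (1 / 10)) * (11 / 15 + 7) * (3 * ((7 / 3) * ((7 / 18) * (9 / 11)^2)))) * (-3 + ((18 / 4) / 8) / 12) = -39479643 / 327184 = -120.66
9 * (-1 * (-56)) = 504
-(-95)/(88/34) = 36.70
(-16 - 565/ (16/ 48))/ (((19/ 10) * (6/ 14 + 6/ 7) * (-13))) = 119770/ 2223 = 53.88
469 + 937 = 1406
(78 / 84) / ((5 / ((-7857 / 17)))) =-102141 / 1190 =-85.83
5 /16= 0.31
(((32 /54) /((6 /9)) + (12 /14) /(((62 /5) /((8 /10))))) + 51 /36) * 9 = 21.25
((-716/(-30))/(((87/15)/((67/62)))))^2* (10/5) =287664098/7273809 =39.55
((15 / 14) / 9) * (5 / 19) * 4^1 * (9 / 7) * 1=150 / 931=0.16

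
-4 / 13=-0.31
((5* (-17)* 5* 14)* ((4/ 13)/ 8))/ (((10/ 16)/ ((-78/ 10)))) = 2856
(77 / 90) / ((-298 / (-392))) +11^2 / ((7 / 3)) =2486737 / 46935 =52.98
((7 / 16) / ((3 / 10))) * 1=35 / 24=1.46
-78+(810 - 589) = 143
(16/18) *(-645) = -1720/3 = -573.33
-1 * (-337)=337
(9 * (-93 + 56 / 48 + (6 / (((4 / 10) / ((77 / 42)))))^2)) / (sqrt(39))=7973 * sqrt(39) / 52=957.53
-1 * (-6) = 6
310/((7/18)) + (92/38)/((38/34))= 2019854/2527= 799.31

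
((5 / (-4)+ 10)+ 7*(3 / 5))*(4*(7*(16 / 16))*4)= 7252 / 5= 1450.40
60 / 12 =5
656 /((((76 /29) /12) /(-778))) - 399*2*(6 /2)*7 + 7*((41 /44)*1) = -1967692939 /836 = -2353699.69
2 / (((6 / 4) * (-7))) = -4 / 21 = -0.19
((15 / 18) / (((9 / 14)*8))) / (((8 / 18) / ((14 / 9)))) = 245 / 432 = 0.57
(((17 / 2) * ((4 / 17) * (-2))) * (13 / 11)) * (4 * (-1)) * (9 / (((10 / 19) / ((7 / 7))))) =17784 / 55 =323.35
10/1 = 10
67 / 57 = 1.18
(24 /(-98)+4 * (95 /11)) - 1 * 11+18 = 22261 /539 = 41.30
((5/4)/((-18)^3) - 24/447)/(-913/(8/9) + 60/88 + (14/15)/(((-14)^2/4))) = 72137065/1373571779652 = 0.00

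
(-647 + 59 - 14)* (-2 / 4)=301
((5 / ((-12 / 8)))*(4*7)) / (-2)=140 / 3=46.67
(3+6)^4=6561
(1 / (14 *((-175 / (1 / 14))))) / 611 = -1 / 20957300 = -0.00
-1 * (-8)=8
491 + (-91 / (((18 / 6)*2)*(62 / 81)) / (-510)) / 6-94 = 16737793 / 42160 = 397.01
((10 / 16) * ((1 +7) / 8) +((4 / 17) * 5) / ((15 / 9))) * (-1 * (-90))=8145 / 68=119.78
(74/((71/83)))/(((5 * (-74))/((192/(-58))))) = 7968/10295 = 0.77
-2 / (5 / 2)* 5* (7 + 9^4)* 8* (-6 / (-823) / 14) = -630528 / 5761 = -109.45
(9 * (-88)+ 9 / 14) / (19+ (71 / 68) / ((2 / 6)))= -376686 / 10535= -35.76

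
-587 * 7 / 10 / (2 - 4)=4109 / 20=205.45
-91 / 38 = -2.39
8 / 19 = 0.42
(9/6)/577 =3/1154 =0.00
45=45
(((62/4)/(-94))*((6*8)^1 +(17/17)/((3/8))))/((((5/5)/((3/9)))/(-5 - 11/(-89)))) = 511252/37647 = 13.58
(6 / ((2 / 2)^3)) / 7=6 / 7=0.86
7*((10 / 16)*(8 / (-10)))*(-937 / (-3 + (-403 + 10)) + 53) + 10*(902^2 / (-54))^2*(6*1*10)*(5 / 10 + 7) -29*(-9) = 7281466157455133 / 7128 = 1021530044536.35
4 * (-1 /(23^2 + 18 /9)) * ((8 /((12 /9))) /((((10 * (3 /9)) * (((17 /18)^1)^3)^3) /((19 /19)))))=-793437161472 /34983423566615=-0.02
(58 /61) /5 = 58 /305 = 0.19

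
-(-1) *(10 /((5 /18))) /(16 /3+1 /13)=1404 /211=6.65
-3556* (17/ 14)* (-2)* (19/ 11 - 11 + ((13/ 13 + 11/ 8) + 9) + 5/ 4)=636905/ 22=28950.23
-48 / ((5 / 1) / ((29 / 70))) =-696 / 175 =-3.98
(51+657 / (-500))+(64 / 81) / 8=2016283 / 40500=49.78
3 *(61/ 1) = 183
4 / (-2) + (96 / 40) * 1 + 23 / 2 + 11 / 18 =563 / 45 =12.51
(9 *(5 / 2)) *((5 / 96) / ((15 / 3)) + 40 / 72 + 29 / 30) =2207 / 64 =34.48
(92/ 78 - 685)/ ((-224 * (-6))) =-26669/ 52416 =-0.51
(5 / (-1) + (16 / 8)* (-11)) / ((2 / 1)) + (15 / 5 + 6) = -9 / 2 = -4.50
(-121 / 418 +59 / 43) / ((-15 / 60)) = -3538 / 817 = -4.33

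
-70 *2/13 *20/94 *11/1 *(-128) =1971200/611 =3226.19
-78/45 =-26/15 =-1.73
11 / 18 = 0.61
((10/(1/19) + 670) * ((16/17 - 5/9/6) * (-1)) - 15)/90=-68371/8262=-8.28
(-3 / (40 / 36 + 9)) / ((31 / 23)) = -621 / 2821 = -0.22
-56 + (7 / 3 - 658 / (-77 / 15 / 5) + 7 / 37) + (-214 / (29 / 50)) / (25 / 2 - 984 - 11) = 908863302 / 1546193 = 587.81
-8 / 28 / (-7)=2 / 49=0.04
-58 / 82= -29 / 41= -0.71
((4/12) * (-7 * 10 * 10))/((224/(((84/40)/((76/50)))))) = -1.44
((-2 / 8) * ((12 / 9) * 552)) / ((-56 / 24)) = 552 / 7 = 78.86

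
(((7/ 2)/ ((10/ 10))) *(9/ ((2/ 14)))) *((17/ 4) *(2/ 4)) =7497/ 16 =468.56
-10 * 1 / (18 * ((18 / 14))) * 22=-770 / 81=-9.51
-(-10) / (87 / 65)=650 / 87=7.47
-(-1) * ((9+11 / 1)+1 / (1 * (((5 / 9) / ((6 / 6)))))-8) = 69 / 5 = 13.80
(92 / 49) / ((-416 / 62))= -713 / 2548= -0.28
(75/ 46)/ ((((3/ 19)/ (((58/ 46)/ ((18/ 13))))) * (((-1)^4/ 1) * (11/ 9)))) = 179075/ 23276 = 7.69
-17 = -17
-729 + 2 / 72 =-26243 / 36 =-728.97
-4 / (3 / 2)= -8 / 3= -2.67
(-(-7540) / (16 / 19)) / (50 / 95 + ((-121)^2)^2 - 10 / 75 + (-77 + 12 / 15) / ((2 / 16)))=10207275 / 244368429844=0.00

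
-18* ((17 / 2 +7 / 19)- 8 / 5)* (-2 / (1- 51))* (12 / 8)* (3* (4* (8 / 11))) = -1789776 / 26125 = -68.51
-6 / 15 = -2 / 5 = -0.40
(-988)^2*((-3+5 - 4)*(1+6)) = -13666016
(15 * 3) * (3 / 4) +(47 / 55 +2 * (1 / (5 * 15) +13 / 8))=31252 / 825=37.88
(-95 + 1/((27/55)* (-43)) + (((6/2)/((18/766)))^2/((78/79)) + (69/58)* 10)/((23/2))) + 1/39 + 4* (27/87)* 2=1343.95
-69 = -69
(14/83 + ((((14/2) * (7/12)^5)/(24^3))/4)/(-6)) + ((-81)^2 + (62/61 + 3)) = 2744138945376747337/417983486754816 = 6565.19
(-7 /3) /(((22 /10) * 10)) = -7 /66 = -0.11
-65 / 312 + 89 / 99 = 547 / 792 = 0.69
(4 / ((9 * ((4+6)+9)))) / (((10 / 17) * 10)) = 17 / 4275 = 0.00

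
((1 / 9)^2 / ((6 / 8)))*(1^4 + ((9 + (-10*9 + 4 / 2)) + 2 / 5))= -1552 / 1215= -1.28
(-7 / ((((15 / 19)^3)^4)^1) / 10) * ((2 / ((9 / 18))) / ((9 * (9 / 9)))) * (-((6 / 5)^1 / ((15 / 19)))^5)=43.06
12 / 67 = 0.18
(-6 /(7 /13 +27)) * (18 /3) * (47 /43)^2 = -516906 /330971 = -1.56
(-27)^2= 729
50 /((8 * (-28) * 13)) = -0.02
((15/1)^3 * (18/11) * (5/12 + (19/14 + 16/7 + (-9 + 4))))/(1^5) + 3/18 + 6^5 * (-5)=-10181054/231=-44073.83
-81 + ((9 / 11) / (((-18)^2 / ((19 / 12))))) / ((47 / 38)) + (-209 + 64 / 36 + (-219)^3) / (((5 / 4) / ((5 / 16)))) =-293250398663 / 111672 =-2625997.55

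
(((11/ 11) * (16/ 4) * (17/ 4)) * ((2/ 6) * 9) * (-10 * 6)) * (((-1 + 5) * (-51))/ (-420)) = -10404/ 7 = -1486.29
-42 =-42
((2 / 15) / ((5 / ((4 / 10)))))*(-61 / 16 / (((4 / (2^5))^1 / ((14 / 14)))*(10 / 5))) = -61 / 375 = -0.16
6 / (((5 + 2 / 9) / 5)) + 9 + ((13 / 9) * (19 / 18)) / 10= 14.90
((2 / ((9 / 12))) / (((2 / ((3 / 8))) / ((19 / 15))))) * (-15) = -19 / 2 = -9.50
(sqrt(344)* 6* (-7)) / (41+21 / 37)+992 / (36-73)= -992 / 37-1554* sqrt(86) / 769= -45.55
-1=-1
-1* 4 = -4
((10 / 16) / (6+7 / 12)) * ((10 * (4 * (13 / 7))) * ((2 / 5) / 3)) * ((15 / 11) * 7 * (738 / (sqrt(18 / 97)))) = 959400 * sqrt(194) / 869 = 15377.33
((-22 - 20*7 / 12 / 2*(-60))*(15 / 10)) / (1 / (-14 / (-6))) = 1148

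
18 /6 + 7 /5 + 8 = 62 /5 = 12.40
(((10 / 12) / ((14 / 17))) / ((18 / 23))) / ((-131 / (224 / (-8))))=1955 / 7074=0.28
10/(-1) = -10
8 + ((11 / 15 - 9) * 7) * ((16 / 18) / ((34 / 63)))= -22264 / 255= -87.31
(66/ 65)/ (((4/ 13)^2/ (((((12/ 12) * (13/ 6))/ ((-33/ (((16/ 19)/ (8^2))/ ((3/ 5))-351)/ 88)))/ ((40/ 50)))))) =148762757/ 5472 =27186.18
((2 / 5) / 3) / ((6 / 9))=1 / 5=0.20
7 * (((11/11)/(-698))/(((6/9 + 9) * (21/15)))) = -15/20242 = -0.00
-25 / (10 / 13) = -65 / 2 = -32.50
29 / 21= 1.38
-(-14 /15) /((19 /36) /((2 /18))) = 56 /285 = 0.20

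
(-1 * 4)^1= -4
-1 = -1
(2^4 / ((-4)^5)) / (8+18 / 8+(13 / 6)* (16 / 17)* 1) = -51 / 40112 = -0.00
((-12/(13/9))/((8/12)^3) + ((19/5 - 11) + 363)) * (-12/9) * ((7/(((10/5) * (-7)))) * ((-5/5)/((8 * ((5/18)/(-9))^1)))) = 1150443/1300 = 884.96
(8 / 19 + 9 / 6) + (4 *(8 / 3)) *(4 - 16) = -4791 / 38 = -126.08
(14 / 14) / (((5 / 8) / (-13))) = -104 / 5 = -20.80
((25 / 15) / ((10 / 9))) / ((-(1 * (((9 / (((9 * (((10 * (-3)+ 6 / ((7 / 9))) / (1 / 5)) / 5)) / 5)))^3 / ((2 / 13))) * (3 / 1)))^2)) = -56855126016 / 1838265625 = -30.93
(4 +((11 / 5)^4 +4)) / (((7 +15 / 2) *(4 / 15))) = 58923 / 7250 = 8.13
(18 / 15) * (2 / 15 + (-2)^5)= -38.24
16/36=4/9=0.44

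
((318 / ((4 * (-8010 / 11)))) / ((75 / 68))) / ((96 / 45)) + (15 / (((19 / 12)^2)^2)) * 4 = 264460964569 / 27836565600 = 9.50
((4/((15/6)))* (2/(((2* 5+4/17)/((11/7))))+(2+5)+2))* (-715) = -6484192/609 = -10647.28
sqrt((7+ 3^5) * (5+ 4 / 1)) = 15 * sqrt(10) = 47.43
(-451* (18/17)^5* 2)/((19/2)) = -3408780672/26977283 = -126.36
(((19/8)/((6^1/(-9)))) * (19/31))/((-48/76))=6859/1984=3.46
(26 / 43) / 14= 13 / 301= 0.04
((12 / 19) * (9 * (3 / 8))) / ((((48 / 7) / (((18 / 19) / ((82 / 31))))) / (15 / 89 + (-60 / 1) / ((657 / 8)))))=-192556035 / 3077187104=-0.06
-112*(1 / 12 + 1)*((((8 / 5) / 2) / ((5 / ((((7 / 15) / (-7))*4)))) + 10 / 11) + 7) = -11811436 / 12375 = -954.46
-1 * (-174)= 174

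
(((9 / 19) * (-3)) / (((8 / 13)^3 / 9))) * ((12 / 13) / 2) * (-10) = 616005 / 2432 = 253.29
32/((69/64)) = 2048/69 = 29.68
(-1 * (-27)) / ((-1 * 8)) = -27 / 8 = -3.38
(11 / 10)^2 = 121 / 100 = 1.21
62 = 62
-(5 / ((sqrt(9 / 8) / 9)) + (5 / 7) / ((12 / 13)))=-30*sqrt(2) - 65 / 84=-43.20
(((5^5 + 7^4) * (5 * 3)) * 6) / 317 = 497340 / 317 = 1568.90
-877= -877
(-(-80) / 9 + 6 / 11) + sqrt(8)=2* sqrt(2) + 934 / 99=12.26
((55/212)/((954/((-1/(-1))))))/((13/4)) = 55/657306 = 0.00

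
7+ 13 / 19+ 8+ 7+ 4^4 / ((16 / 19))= 326.68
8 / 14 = 4 / 7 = 0.57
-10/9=-1.11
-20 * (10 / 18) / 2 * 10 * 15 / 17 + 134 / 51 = -2366 / 51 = -46.39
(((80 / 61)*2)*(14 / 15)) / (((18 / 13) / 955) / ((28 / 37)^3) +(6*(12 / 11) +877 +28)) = 671523973120 / 250042896325041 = 0.00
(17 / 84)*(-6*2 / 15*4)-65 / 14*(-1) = 839 / 210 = 4.00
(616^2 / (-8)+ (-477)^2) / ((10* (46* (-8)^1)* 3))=-16.31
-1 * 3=-3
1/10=0.10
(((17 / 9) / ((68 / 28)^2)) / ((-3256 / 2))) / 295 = -49 / 73479780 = -0.00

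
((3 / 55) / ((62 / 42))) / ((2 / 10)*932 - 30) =63 / 266662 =0.00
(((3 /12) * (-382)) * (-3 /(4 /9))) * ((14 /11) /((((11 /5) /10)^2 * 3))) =7520625 /1331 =5650.36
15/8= 1.88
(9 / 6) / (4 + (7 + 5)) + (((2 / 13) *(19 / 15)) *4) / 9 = 10129 / 56160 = 0.18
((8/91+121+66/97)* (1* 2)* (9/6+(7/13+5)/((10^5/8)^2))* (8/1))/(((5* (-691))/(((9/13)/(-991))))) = 29474375618377152/49879441352685546875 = 0.00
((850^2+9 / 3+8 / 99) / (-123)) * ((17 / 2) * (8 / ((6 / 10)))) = -24319453700 / 36531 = -665721.00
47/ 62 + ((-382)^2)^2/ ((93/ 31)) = 1320216454253/ 186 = 7097937926.09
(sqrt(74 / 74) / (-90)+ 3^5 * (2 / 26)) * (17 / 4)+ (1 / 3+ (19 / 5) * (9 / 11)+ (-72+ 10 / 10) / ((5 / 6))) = -121621 / 51480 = -2.36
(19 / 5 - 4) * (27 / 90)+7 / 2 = 86 / 25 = 3.44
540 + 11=551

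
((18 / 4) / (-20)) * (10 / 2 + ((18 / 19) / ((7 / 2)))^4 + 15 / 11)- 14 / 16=-317760513799 / 137676317240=-2.31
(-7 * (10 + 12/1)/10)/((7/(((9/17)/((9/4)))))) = -44/85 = -0.52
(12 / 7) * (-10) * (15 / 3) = -600 / 7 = -85.71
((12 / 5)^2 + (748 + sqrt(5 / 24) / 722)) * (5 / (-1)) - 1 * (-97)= -18359 / 5 - 5 * sqrt(30) / 8664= -3671.80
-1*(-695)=695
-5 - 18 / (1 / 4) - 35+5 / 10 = -111.50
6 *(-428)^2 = 1099104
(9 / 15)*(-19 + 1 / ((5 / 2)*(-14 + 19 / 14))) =-16843 / 1475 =-11.42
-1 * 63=-63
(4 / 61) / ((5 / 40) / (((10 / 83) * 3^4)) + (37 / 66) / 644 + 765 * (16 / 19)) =872182080 / 8568682314497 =0.00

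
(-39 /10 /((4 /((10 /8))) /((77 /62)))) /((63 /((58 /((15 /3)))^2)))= -3.23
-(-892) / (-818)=-446 / 409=-1.09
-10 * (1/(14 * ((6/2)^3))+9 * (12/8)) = -25520/189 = -135.03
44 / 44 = 1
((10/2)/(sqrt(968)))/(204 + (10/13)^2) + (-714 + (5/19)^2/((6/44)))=-713.49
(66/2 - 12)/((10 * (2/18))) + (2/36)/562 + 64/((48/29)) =2911727/50580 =57.57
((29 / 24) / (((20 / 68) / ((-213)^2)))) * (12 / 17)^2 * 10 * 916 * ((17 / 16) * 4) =3615546348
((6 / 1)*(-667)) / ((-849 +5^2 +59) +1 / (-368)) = 1472736 / 281521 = 5.23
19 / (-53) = -19 / 53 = -0.36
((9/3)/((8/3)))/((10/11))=99/80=1.24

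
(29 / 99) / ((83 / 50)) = 1450 / 8217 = 0.18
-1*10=-10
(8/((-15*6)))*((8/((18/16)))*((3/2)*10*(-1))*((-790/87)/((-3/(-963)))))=-21639680/783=-27636.88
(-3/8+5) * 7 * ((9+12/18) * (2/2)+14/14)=1036/3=345.33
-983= -983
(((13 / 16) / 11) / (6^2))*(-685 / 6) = -8905 / 38016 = -0.23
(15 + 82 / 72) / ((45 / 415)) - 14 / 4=47089 / 324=145.34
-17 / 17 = -1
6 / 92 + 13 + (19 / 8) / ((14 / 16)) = 5081 / 322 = 15.78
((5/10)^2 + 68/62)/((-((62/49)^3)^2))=-2311494962567/7043229212416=-0.33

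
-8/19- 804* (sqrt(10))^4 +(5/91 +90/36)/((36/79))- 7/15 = -16680412909/207480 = -80395.28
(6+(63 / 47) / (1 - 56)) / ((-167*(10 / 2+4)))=-5149 / 1295085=-0.00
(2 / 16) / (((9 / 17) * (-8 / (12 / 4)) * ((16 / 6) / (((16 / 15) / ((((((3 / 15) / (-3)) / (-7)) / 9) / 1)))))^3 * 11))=-38257191 / 88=-434740.81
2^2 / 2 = 2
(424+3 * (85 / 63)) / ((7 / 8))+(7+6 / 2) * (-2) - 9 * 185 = -175783 / 147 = -1195.80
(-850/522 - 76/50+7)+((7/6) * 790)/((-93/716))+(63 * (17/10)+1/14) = -9889980151/1415925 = -6984.82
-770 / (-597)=770 / 597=1.29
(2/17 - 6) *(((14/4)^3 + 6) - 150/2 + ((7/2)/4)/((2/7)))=9225/68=135.66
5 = 5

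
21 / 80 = 0.26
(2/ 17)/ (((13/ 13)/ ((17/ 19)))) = 2/ 19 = 0.11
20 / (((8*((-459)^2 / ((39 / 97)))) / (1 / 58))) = 65 / 790194204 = 0.00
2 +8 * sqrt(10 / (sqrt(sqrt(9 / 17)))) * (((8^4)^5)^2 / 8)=2 +1329227995784915872903807060280344576 * sqrt(10) * 17^(1 / 8) * 3^(3 / 4) / 3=4551193297409524405330053000000000000.00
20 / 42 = 10 / 21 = 0.48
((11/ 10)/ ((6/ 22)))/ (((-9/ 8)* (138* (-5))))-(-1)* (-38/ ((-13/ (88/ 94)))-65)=-1771704863/ 28457325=-62.26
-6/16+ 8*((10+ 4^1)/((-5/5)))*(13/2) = -5827/8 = -728.38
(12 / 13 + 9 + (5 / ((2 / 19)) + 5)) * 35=2184.81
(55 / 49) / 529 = 0.00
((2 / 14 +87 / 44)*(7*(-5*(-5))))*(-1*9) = -146925 / 44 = -3339.20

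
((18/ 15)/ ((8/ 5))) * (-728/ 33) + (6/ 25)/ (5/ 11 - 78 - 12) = -4482476/ 270875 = -16.55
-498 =-498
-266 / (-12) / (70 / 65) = 247 / 12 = 20.58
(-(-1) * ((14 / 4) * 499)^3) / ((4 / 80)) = 213091320785 / 2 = 106545660392.50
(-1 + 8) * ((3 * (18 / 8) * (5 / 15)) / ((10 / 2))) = 3.15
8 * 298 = 2384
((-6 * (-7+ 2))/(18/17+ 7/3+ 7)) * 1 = 153/53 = 2.89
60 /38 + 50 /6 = 565 /57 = 9.91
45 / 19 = 2.37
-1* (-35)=35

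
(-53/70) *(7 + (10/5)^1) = -477/70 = -6.81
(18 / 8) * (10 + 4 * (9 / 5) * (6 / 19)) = 27.62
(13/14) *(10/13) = 5/7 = 0.71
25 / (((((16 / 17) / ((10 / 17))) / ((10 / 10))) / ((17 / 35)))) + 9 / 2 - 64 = -2907 / 56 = -51.91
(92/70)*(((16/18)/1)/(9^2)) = 368/25515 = 0.01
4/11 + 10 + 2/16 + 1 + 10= 1891/88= 21.49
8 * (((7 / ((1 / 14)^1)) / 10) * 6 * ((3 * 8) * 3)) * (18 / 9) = 338688 / 5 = 67737.60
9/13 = 0.69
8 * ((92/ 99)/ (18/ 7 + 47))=5152/ 34353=0.15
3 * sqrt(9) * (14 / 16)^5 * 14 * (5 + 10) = 969.40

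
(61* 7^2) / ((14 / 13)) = 5551 / 2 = 2775.50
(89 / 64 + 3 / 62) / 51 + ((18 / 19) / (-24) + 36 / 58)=33977281 / 55752384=0.61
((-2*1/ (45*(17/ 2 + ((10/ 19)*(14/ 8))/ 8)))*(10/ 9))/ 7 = -1216/ 1484973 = -0.00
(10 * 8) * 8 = 640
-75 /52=-1.44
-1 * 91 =-91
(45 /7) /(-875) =-9 /1225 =-0.01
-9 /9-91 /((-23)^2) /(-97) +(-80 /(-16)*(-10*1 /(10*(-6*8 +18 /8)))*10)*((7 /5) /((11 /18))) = 51835878 /34431023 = 1.51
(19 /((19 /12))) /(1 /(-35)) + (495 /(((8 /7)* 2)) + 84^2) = 109641 /16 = 6852.56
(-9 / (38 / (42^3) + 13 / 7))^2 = 111152892816 / 4735504225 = 23.47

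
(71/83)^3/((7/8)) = 2863288/4002509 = 0.72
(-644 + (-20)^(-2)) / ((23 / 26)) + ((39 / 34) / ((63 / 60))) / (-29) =-11557261937 / 15874600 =-728.03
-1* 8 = -8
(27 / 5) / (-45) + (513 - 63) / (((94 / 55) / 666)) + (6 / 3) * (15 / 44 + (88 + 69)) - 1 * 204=175466.94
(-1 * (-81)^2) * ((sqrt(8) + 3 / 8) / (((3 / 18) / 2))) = -157464 * sqrt(2) - 59049 / 2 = -252212.22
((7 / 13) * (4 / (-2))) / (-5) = 14 / 65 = 0.22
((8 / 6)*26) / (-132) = -0.26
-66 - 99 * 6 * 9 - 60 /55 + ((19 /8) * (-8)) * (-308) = 4828 /11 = 438.91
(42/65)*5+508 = 6646/13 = 511.23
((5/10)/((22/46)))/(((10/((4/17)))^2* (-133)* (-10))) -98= -5179385727/52850875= -98.00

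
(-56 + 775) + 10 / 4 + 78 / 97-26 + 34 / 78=5271535 / 7566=696.74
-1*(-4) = 4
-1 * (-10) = 10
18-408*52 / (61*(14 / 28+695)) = 114222 / 6527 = 17.50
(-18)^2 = 324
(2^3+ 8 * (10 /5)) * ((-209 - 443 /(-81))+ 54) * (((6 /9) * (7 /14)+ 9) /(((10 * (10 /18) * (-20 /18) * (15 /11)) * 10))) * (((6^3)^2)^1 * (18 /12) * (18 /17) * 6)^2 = 71037939770943602688 /903125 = 78657926389972.16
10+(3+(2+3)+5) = 23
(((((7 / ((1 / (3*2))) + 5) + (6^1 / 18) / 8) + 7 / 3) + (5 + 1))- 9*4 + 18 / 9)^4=855036081 / 4096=208749.04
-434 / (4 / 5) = -1085 / 2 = -542.50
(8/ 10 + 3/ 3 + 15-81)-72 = -681/ 5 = -136.20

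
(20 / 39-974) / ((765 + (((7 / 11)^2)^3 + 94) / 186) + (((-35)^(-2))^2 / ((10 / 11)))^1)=-7822126484573603125 / 6150962029206832591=-1.27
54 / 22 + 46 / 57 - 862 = -858.74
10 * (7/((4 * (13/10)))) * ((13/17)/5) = 35/17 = 2.06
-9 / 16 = -0.56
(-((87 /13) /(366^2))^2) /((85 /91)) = -5887 /2203150219920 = -0.00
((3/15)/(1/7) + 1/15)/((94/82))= 902/705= 1.28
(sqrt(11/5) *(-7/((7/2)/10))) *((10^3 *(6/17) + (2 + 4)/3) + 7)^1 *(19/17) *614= -287123592 *sqrt(55)/289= -7368046.88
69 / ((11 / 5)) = 345 / 11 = 31.36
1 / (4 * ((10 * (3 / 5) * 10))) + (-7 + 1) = -1439 / 240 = -6.00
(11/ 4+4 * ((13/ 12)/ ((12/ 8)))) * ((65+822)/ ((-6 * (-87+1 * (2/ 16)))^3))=2880976/ 81575677125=0.00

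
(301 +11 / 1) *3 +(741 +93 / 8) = 13509 / 8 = 1688.62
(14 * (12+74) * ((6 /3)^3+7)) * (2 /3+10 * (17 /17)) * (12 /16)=144480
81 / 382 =0.21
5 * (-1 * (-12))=60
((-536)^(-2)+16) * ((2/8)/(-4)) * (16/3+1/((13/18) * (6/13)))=-114918425/13790208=-8.33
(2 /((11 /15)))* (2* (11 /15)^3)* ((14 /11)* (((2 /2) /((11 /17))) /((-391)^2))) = 56 /2023425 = 0.00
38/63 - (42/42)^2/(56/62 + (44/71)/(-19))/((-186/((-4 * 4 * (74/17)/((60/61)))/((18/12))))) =615847/1975995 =0.31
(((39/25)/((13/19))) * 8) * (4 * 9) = 16416/25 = 656.64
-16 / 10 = -8 / 5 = -1.60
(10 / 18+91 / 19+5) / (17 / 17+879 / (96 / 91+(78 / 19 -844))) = -2565676226 / 11873727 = -216.08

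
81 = 81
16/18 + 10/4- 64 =-1091/18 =-60.61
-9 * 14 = -126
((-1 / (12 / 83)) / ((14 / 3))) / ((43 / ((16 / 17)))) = -166 / 5117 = -0.03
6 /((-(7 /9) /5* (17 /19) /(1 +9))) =-51300 /119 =-431.09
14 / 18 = 7 / 9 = 0.78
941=941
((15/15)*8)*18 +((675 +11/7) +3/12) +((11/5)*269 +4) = 198327/140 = 1416.62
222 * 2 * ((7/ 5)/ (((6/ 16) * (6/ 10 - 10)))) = -8288/ 47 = -176.34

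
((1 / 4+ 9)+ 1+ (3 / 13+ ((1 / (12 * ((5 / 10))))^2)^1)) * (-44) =-54098 / 117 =-462.38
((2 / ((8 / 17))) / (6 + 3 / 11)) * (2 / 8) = 187 / 1104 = 0.17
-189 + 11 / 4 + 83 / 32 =-5877 / 32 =-183.66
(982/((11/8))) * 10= 78560/11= 7141.82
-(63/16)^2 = -3969/256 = -15.50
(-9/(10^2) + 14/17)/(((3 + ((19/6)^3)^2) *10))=7272504/100269929125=0.00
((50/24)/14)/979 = 25/164472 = 0.00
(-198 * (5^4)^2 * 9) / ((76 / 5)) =-1740234375 / 38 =-45795641.45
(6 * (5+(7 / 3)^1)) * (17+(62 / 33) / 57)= 128156 / 171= 749.45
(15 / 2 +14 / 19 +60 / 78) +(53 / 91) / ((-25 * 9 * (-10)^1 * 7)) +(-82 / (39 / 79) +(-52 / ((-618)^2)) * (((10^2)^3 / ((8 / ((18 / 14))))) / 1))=-25853539426556 / 144450817875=-178.98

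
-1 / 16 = -0.06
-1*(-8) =8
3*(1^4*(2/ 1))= 6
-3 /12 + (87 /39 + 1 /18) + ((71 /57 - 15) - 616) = -5581669 /8892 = -627.72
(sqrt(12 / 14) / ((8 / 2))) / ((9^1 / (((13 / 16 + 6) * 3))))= 109 * sqrt(42) / 1344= 0.53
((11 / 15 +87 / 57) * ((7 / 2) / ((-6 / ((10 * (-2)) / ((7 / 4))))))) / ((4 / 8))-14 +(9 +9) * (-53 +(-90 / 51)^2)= -881.82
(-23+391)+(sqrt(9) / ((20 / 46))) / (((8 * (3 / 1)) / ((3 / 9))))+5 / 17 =1503031 / 4080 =368.39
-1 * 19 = -19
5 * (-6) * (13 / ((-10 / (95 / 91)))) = 285 / 7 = 40.71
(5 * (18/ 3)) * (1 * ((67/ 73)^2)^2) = 604533630/ 28398241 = 21.29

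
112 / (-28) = -4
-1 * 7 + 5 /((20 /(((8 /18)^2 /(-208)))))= -29485 /4212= -7.00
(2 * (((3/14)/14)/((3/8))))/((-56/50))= -25/343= -0.07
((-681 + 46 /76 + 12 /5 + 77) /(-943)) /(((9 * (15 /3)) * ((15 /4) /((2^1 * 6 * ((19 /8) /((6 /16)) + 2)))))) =304504 /806265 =0.38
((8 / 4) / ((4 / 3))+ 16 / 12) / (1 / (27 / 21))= 51 / 14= 3.64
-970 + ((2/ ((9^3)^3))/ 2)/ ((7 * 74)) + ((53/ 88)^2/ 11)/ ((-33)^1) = -91202185449085684321/ 94022774737746624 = -970.00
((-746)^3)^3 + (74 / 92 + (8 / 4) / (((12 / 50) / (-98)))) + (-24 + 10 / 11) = -108622856346385474521149962939 / 1518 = -71556558857961445666106700.00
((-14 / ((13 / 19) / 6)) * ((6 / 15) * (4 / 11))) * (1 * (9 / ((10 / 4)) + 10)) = -868224 / 3575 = -242.86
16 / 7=2.29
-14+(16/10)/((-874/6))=-30614/2185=-14.01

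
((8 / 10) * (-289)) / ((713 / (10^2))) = -23120 / 713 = -32.43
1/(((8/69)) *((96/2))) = 23/128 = 0.18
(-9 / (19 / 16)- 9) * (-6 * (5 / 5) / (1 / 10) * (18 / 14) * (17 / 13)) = 413100 / 247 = 1672.47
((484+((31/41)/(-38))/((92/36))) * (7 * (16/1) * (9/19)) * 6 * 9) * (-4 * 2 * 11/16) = -2596095416376/340423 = -7626087.00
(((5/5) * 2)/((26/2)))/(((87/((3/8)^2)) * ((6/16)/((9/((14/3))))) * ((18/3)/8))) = 0.00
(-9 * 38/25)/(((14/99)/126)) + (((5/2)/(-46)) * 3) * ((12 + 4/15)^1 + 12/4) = -28040149/2300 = -12191.37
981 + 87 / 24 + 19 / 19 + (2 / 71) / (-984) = 68859703 / 69864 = 985.62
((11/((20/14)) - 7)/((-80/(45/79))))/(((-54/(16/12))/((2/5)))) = 7/142200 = 0.00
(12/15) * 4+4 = 36/5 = 7.20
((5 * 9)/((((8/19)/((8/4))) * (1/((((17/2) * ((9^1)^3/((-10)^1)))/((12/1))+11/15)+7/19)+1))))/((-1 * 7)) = -197028765/6324724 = -31.15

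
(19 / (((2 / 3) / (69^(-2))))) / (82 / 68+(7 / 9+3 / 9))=969 / 375061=0.00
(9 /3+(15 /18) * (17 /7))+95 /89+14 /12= 13565 /1869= 7.26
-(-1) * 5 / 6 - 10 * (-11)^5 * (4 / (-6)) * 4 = -4294692.50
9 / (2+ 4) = 3 / 2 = 1.50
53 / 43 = 1.23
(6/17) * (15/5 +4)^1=42/17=2.47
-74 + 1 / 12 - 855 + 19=-909.92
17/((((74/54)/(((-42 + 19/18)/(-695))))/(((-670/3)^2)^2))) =252473395009000/138861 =1818173533.31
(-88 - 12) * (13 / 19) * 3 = -3900 / 19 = -205.26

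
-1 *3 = -3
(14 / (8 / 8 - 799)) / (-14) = 0.00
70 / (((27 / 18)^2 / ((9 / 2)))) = 140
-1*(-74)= 74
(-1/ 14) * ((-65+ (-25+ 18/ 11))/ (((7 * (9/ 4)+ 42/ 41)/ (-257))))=-6827976/ 70609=-96.70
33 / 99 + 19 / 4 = 61 / 12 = 5.08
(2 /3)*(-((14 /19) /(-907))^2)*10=-3920 /890928867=-0.00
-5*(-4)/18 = 10/9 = 1.11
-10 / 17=-0.59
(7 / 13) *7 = 49 / 13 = 3.77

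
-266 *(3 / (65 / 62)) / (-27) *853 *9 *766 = 10775839816 / 65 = 165782151.02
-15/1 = -15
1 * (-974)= -974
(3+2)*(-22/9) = -110/9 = -12.22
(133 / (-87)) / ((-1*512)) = 133 / 44544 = 0.00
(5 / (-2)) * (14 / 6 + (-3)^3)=185 / 3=61.67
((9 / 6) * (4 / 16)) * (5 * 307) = 4605 / 8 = 575.62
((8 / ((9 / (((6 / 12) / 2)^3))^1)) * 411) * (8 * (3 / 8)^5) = 11097 / 32768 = 0.34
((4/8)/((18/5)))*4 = 5/9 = 0.56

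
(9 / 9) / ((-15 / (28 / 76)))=-7 / 285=-0.02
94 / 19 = 4.95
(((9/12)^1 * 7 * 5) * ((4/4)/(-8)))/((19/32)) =-105/19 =-5.53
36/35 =1.03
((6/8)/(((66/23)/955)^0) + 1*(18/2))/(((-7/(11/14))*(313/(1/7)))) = -429/858872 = -0.00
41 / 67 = 0.61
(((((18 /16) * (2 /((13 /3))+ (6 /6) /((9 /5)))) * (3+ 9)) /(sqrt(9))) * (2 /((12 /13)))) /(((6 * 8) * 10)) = 119 /5760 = 0.02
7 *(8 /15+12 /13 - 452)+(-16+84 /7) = -3157.81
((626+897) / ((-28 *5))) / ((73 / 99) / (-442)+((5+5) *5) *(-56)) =33321717 / 8576573110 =0.00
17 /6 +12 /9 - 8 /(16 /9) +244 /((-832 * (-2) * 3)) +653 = 814589 /1248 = 652.72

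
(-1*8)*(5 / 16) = -5 / 2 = -2.50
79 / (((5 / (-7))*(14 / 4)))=-158 / 5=-31.60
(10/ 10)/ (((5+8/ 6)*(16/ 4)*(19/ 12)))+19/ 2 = 6877/ 722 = 9.52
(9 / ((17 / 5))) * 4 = 180 / 17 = 10.59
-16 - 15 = -31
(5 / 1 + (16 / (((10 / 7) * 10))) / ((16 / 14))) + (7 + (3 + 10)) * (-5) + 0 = -4701 / 50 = -94.02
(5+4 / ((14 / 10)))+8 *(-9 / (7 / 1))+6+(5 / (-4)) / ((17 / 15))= 1175 / 476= 2.47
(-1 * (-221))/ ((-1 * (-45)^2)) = -221/ 2025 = -0.11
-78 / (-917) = 78 / 917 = 0.09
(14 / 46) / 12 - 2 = -545 / 276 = -1.97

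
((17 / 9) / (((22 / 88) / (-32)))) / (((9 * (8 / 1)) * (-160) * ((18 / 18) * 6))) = 17 / 4860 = 0.00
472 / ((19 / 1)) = 472 / 19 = 24.84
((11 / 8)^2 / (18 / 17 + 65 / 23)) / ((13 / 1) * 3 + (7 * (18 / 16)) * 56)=47311 / 46663680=0.00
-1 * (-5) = 5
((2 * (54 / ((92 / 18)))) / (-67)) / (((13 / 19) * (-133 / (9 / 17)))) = 4374 / 2383927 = 0.00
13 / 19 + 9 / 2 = 197 / 38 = 5.18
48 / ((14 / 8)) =192 / 7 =27.43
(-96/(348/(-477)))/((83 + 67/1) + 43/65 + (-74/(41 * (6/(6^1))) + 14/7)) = 3389880/3886319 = 0.87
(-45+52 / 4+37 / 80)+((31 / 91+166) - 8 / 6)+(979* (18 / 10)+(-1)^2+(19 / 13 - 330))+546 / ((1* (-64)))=68123333 / 43680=1559.60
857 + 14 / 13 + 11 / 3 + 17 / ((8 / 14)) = 139073 / 156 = 891.49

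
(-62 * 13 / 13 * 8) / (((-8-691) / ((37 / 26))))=9176 / 9087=1.01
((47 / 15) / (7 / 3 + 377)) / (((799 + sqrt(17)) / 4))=2209 / 53417720 - 47 * sqrt(17) / 908101240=0.00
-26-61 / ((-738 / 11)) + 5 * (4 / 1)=-3757 / 738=-5.09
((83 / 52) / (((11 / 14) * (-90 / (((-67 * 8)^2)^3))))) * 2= -6888661980307652608 / 6435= -1070499142238951.45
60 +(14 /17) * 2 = 61.65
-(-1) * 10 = 10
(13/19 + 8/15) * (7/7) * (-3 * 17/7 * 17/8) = -100283/5320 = -18.85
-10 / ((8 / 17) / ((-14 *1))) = 595 / 2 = 297.50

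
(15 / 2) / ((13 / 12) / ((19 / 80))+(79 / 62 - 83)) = -26505 / 272699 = -0.10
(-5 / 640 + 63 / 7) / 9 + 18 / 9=3455 / 1152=3.00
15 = 15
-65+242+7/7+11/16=2859/16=178.69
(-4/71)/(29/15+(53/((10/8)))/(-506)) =-15180/498349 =-0.03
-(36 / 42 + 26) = -188 / 7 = -26.86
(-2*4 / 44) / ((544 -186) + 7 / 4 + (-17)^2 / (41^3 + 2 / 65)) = -35838936 / 70912641283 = -0.00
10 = 10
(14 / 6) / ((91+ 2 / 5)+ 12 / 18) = 35 / 1381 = 0.03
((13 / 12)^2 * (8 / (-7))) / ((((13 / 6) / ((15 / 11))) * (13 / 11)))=-5 / 7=-0.71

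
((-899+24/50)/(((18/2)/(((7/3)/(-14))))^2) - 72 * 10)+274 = -32535863/72900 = -446.31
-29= -29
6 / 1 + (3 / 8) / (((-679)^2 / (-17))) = 6.00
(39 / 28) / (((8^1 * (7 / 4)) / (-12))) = -117 / 98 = -1.19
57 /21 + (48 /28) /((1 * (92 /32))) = 533 /161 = 3.31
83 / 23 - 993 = -22756 / 23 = -989.39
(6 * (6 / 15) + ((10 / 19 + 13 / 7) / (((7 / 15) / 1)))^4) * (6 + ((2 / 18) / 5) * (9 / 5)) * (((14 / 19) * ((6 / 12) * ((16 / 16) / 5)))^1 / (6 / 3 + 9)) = 387327298659563127 / 14019321241454375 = 27.63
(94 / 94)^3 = 1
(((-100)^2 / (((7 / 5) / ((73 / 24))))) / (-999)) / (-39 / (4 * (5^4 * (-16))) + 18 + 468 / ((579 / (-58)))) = 3522250000000 / 4677319931067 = 0.75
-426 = -426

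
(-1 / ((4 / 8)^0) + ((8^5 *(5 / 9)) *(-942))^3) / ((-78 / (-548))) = -37307772940134775783431398 / 1053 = -35429983798798457534122.89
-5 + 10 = 5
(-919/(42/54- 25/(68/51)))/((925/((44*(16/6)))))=3881856/598475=6.49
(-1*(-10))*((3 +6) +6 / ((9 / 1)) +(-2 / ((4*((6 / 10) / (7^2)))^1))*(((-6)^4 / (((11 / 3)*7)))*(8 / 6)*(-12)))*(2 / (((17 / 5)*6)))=54447950 / 1683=32351.72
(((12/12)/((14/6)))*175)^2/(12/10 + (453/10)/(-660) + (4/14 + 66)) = 86625000/1038223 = 83.44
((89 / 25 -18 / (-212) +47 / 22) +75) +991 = 15621212 / 14575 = 1071.78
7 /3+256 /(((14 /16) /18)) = 110641 /21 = 5268.62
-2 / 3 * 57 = -38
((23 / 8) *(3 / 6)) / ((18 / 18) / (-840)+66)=2415 / 110878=0.02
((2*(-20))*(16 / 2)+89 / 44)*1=-13991 / 44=-317.98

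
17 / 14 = 1.21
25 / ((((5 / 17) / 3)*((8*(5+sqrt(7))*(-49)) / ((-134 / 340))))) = 335 / 4704 -67*sqrt(7) / 4704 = 0.03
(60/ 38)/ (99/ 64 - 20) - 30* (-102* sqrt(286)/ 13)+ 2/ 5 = 35278/ 112195+ 3060* sqrt(286)/ 13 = 3981.03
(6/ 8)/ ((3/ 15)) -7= -13/ 4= -3.25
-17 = -17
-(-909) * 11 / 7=1428.43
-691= -691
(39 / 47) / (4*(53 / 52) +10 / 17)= 0.18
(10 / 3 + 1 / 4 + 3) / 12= 79 / 144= 0.55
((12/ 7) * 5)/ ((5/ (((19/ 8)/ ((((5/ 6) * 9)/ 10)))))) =38/ 7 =5.43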